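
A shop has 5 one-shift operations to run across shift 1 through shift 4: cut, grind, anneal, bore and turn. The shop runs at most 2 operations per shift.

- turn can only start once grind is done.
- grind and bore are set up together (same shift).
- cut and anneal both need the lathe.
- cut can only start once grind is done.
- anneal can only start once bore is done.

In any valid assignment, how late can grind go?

shift 2

Downstream work caps grind at shift 3.
grind at shift 2 is achievable: anneal=shift 4; grind=shift 2; bore=shift 2; cut=shift 3; turn=shift 3.
Nothing later works — the conflict and capacity constraints rule out every shift after shift 2.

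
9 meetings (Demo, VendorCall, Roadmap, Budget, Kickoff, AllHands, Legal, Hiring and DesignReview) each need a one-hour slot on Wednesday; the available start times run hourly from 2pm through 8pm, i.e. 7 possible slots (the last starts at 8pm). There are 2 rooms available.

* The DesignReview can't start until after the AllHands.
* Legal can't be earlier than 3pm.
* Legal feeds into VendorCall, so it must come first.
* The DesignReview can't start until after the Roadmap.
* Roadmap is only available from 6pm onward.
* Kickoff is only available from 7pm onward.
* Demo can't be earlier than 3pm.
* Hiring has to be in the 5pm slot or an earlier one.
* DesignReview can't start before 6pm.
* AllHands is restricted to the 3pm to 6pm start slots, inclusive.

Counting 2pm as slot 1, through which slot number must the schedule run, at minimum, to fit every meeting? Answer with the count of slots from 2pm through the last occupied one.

The precedence chain requires at least 2 distinct slots.
With at most 2 per slot and 9 meetings, at least 5 slots are needed.
Kickoff can't be placed before 7pm — that is slot 6 counting from 2pm — so the schedule must run through at least 6 slots.
6 works (last occupied slot: 7pm): for example Roadmap=6pm, Legal=3pm, Budget=2pm, Kickoff=7pm, DesignReview=7pm, Demo=4pm, VendorCall=4pm, AllHands=3pm, Hiring=2pm.

6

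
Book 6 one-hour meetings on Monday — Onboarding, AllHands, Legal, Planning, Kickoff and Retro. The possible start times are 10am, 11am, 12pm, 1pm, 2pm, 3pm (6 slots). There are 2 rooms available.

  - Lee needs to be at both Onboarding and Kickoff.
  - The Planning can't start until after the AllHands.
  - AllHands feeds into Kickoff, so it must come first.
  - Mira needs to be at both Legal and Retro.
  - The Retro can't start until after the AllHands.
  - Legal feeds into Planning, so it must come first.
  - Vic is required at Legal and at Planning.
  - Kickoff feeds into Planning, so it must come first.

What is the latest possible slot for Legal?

Downstream work caps Legal at 2pm.
Legal at 2pm is achievable: Planning -> 3pm, Retro -> 11am, Onboarding -> 10am, AllHands -> 10am, Legal -> 2pm, Kickoff -> 11am.

2pm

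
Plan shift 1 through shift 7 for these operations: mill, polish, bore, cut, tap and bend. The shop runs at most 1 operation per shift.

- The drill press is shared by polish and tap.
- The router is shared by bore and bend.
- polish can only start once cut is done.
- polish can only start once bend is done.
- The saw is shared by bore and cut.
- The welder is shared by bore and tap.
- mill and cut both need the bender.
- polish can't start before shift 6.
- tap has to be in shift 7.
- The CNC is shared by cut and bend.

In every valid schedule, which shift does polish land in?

shift 6

polish's window is shift 6–shift 7.
tap is fixed at shift 7, and polish can't share a shift with tap.
So polish must be shift 6.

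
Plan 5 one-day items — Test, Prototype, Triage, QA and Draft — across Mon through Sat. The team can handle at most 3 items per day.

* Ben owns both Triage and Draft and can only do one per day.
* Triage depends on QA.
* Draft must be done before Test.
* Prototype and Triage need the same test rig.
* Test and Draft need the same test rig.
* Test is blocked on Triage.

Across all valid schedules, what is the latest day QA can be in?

Thu

Downstream work caps QA at Thu.
QA at Thu is achievable: Draft in Mon, Test in Sat, QA in Thu, Triage in Fri, Prototype in Mon.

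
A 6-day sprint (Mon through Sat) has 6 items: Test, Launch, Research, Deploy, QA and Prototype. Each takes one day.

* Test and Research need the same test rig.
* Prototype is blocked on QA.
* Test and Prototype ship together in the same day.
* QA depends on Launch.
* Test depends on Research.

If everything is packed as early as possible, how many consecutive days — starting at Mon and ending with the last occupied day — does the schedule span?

The precedence chain requires at least 3 distinct days.
3 works (last occupied day: Wed): for example Launch in Mon, Prototype in Wed, Deploy in Mon, QA in Tue, Research in Mon, Test in Wed.

3 days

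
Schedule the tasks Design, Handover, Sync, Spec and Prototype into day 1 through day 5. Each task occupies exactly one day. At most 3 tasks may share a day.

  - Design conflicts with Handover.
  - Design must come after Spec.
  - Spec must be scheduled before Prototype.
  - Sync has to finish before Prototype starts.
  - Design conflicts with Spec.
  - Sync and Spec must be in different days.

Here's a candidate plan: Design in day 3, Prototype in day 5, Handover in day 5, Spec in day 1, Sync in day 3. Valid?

Yes, all constraints hold

Spec must be scheduled before Prototype — holds.
Sync has to finish before Prototype starts — holds.
Design conflicts with Handover — holds.
Design must come after Spec — holds.
Design conflicts with Spec — holds.
Sync and Spec must be in different days — holds.
At most 3 tasks may share a day — holds.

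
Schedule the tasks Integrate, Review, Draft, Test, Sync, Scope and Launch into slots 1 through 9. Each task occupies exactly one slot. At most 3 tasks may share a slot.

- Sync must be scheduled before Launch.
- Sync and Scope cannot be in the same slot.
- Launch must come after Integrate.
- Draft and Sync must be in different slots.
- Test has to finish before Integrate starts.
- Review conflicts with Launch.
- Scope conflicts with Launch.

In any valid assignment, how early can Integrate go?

Precedence pushes Integrate to at least 2; downstream work caps Integrate at 8.
Integrate at 2 is achievable: Test in 1, Scope in 2, Integrate in 2, Sync in 1, Launch in 3, Draft in 2, Review in 1.

2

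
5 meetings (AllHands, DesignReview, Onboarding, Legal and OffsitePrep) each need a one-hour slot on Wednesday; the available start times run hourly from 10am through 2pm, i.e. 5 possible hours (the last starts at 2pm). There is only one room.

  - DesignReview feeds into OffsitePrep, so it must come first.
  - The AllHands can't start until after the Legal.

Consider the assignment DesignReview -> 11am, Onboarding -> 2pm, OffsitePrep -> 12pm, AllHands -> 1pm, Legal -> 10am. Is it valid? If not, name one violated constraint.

The AllHands can't start until after the Legal — holds.
DesignReview feeds into OffsitePrep, so it must come first — holds.
There is only one room — holds.

Yes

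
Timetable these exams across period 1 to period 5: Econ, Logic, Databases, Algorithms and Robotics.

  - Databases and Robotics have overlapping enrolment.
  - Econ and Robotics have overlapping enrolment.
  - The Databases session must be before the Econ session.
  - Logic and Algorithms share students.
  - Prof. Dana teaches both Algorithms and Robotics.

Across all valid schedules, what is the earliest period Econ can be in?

period 2

Precedence pushes Econ to at least period 2.
Econ at period 2 is achievable: Logic -> period 1, Robotics -> period 3, Econ -> period 2, Databases -> period 1, Algorithms -> period 2.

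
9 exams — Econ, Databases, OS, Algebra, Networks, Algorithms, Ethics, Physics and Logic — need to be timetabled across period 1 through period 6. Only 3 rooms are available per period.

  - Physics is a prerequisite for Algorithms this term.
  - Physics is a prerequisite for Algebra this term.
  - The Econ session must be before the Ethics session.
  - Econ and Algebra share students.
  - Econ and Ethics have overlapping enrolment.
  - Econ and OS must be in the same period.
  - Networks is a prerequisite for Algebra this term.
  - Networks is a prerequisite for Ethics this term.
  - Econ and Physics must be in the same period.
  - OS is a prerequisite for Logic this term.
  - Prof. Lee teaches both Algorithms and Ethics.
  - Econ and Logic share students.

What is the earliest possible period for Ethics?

period 3

Precedence pushes Ethics to at least period 2.
Ethics at period 3 is achievable: Algebra=period 3; Econ=period 2; Ethics=period 3; Physics=period 2; Networks=period 1; Algorithms=period 4; OS=period 2; Databases=period 1; Logic=period 3.
Nothing earlier works — the conflict and capacity constraints rule out every period before period 3.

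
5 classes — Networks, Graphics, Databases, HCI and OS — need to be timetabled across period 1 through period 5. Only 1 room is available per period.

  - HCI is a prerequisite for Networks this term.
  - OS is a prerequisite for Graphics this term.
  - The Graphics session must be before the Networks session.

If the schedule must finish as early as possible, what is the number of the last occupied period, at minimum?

The precedence chain requires at least 3 distinct periods.
With at most 1 per period and 5 classes, at least 5 periods are needed.
5 works (last occupied period: period 5): for example Databases=period 5; OS=period 1; Networks=period 4; Graphics=period 2; HCI=period 3.

5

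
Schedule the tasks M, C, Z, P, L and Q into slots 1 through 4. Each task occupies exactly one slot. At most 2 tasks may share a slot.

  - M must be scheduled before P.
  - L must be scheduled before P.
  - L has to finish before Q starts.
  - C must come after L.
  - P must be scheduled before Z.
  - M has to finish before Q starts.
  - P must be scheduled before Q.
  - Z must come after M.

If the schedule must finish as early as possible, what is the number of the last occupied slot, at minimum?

The precedence chain requires at least 3 distinct slots.
With at most 2 per slot and 6 tasks, at least 3 slots are needed.
3 works (last occupied slot: 3): for example P=2; Q=3; Z=3; L=1; C=2; M=1.

3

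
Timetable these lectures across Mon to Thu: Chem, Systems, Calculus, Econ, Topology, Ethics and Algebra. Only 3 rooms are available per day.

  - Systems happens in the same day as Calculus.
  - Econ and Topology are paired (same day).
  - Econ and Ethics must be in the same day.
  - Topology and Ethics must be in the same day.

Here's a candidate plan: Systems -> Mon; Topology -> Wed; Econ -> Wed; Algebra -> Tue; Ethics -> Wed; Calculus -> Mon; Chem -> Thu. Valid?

Yes, all constraints hold

Topology and Ethics must be in the same day — holds.
Systems happens in the same day as Calculus — holds.
Econ and Topology are paired (same day) — holds.
Only 3 rooms are available per day — holds.
Econ and Ethics must be in the same day — holds.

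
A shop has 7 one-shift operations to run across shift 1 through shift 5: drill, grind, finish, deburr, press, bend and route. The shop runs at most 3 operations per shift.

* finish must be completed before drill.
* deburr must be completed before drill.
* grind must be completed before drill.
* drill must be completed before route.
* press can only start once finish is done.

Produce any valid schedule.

press in shift 2, route in shift 3, grind in shift 1, drill in shift 2, finish in shift 1, deburr in shift 1, bend in shift 2

Checking: grind(shift 1) before drill(shift 2); finish(shift 1) before drill(shift 2); drill(shift 2) before route(shift 3); deburr(shift 1) before drill(shift 2); finish(shift 1) before press(shift 2); max 3 per shift (cap 3).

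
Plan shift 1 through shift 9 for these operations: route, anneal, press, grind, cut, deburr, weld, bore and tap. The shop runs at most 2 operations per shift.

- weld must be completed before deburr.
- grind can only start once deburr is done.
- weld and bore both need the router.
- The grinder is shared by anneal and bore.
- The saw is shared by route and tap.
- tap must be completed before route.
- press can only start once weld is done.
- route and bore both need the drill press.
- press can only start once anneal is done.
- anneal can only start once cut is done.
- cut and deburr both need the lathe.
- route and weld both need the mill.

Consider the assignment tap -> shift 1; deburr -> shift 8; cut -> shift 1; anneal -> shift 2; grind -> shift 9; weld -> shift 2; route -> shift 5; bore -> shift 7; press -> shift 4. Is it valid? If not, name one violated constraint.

The grinder is shared by anneal and bore — holds.
cut and deburr both need the lathe — holds.
press can only start once anneal is done — holds.
route and weld both need the mill — holds.
weld must be completed before deburr — holds.
weld and bore both need the router — holds.
The shop runs at most 2 operations per shift — holds.
route and bore both need the drill press — holds.
grind can only start once deburr is done — holds.
anneal can only start once cut is done — holds.
tap must be completed before route — holds.
The saw is shared by route and tap — holds.
press can only start once weld is done — holds.

Valid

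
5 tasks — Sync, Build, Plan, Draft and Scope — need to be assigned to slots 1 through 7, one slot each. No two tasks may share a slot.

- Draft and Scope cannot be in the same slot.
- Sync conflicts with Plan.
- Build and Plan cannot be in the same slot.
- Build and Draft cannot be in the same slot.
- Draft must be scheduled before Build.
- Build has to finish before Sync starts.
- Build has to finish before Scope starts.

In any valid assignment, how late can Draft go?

Downstream work caps Draft at 5.
Draft at 4 is achievable: Plan -> 1, Build -> 5, Sync -> 6, Draft -> 4, Scope -> 7.
Nothing later works — the conflict and capacity constraints rule out every slot after 4.

4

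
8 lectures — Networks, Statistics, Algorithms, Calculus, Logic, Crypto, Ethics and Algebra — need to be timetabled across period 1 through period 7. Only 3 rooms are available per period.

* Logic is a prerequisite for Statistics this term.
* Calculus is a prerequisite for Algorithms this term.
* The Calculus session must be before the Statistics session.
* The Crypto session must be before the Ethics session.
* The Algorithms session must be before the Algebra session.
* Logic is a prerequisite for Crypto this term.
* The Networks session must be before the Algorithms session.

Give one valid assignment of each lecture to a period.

Ethics=period 3; Algebra=period 3; Logic=period 1; Crypto=period 2; Calculus=period 1; Algorithms=period 2; Networks=period 1; Statistics=period 2

Checking: Crypto(period 2) before Ethics(period 3); Algorithms(period 2) before Algebra(period 3); Logic(period 1) before Statistics(period 2); Networks(period 1) before Algorithms(period 2); Calculus(period 1) before Algorithms(period 2); Logic(period 1) before Crypto(period 2); Calculus(period 1) before Statistics(period 2); max 3 per period (cap 3).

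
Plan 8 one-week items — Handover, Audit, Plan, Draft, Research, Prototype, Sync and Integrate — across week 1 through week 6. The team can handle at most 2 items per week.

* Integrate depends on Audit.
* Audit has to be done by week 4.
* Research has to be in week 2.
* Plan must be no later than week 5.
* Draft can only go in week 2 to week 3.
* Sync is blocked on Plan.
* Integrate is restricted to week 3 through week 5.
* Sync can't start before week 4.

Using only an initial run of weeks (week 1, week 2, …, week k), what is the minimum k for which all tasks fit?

4

The precedence chain requires at least 2 distinct weeks.
With at most 2 per week and 8 tasks, at least 4 weeks are needed.
Sync can't be placed before week 4, so the schedule must run through at least week 4.
4 works (last occupied week: week 4): for example Handover -> week 3; Sync -> week 4; Audit -> week 1; Plan -> week 1; Research -> week 2; Prototype -> week 4; Draft -> week 2; Integrate -> week 3.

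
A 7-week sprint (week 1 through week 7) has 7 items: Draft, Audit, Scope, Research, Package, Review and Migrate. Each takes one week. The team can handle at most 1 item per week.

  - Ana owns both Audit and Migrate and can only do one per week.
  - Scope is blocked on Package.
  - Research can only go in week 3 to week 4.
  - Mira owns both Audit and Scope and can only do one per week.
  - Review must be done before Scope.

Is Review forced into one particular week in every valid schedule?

No

Review can be week 1 (e.g. Package -> week 2; Research -> week 3; Migrate -> week 7; Audit -> week 6; Scope -> week 4; Draft -> week 5; Review -> week 1) or week 2 (e.g. Review -> week 2, Scope -> week 4, Research -> week 3, Draft -> week 5, Audit -> week 6, Package -> week 1, Migrate -> week 7).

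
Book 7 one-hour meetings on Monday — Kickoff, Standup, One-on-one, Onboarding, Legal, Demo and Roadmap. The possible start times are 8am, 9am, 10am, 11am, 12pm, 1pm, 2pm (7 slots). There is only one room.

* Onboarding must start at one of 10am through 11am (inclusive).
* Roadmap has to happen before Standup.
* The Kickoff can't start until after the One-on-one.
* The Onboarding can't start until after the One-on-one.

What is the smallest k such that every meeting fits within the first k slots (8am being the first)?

The precedence chain requires at least 2 distinct slots.
With at most 1 per slot and 7 meetings, at least 7 slots are needed.
Onboarding can't be placed before 10am — that is slot 3 counting from 8am — so the schedule must run through at least 3 slots.
7 works (last occupied slot: 2pm): for example Legal -> 1pm, Roadmap -> 11am, Demo -> 2pm, One-on-one -> 8am, Kickoff -> 9am, Onboarding -> 10am, Standup -> 12pm.

7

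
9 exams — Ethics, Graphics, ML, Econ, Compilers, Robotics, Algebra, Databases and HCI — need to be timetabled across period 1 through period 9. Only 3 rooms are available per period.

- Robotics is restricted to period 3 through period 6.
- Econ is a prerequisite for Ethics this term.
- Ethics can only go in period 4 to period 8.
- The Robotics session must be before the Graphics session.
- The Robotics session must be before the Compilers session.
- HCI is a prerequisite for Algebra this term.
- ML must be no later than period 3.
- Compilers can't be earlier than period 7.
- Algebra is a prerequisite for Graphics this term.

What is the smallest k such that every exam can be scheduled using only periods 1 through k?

7 periods

The precedence chain requires at least 3 distinct periods.
With at most 3 per period and 9 exams, at least 3 periods are needed.
Compilers can't be placed before period 7, so the schedule must run through at least period 7.
7 works (last occupied period: period 7): for example Algebra in period 2, ML in period 1, Graphics in period 4, Compilers in period 7, HCI in period 1, Databases in period 2, Robotics in period 3, Ethics in period 4, Econ in period 1.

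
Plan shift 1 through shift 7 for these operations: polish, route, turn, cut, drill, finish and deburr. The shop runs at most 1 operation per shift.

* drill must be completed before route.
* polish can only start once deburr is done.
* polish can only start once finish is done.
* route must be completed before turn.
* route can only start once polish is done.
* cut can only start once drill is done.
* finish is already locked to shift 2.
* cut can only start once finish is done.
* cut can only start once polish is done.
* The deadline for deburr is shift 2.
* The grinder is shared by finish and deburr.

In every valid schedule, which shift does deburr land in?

shift 1

deburr's window is shift 1–shift 2.
finish is fixed at shift 2, and deburr can't share a shift with finish.
So deburr must be shift 1.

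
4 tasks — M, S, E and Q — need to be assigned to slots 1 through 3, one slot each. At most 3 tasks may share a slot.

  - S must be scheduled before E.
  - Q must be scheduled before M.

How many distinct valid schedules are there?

Splitting on M: it can be 2 (3), 3 (6). Listing each branch's schedules as (S, E, Q):
M=2: (1,2,1) (1,3,1) (2,3,1) — 3.
M=3: (1,2,1) (1,2,2) (1,3,1) (1,3,2) (2,3,1) (2,3,2) — 6.
Summing: 3 + 6 = 9.

9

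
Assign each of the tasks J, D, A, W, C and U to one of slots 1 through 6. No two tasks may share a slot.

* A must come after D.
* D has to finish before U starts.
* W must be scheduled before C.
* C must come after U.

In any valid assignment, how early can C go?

Precedence pushes C to at least 3.
C at 4 is achievable: W=3, D=1, A=5, J=6, C=4, U=2.
Nothing earlier works — the capacity limit rule out every slot before 4.

4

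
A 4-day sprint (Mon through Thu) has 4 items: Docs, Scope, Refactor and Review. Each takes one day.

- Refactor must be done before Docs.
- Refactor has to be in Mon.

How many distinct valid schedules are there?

Splitting on Docs: it can be Tue (16), Wed (16), Thu (16). Listing each branch's schedules as (Scope, Refactor, Review):
Docs=Tue: (Mon,Mon,Mon) (Mon,Mon,Tue) (Mon,Mon,Wed) (Mon,Mon,Thu) (Tue,Mon,Mon) (Tue,Mon,Tue) (Tue,Mon,Wed) (Tue,Mon,Thu) (Wed,Mon,Mon) (Wed,Mon,Tue) (Wed,Mon,Wed) (Wed,Mon,Thu) (Thu,Mon,Mon) (Thu,Mon,Tue) (Thu,Mon,Wed) (Thu,Mon,Thu) — 16.
Docs=Wed: (Mon,Mon,Mon) (Mon,Mon,Tue) (Mon,Mon,Wed) (Mon,Mon,Thu) (Tue,Mon,Mon) (Tue,Mon,Tue) (Tue,Mon,Wed) (Tue,Mon,Thu) (Wed,Mon,Mon) (Wed,Mon,Tue) (Wed,Mon,Wed) (Wed,Mon,Thu) (Thu,Mon,Mon) (Thu,Mon,Tue) (Thu,Mon,Wed) (Thu,Mon,Thu) — 16.
Docs=Thu: (Mon,Mon,Mon) (Mon,Mon,Tue) (Mon,Mon,Wed) (Mon,Mon,Thu) (Tue,Mon,Mon) (Tue,Mon,Tue) (Tue,Mon,Wed) (Tue,Mon,Thu) (Wed,Mon,Mon) (Wed,Mon,Tue) (Wed,Mon,Wed) (Wed,Mon,Thu) (Thu,Mon,Mon) (Thu,Mon,Tue) (Thu,Mon,Wed) (Thu,Mon,Thu) — 16.
Summing: 16 + 16 + 16 = 48.

48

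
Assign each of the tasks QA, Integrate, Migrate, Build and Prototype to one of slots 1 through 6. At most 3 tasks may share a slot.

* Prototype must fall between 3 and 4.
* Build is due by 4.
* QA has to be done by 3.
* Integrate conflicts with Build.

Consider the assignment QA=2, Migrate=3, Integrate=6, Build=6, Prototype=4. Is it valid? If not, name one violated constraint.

Invalid. Integrate conflicts with Build.

At most 3 tasks may share a slot — holds.
Integrate conflicts with Build — violated.
Build is due by 4 — violated.
QA has to be done by 3 — holds.
Prototype must fall between 3 and 4 — holds.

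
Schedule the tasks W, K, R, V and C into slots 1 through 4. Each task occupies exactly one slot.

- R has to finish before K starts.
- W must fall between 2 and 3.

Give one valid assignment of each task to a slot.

W in 2; C in 1; R in 1; K in 2; V in 1

Checking: R(1) before K(2); W=2 in [2,3].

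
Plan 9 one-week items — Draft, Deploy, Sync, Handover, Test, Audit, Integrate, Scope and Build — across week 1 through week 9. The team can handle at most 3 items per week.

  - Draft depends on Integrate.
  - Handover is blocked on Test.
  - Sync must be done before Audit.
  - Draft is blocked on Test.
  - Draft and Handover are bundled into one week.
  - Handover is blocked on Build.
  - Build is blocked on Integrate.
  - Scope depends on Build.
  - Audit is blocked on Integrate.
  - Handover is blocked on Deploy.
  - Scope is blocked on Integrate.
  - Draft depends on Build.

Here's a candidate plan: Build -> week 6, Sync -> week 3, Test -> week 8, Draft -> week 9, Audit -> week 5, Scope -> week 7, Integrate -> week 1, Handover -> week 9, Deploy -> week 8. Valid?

Yes, all constraints hold

Build is blocked on Integrate — holds.
The team can handle at most 3 items per week — holds.
Scope is blocked on Integrate — holds.
Scope depends on Build — holds.
Handover is blocked on Test — holds.
Draft depends on Build — holds.
Draft is blocked on Test — holds.
Sync must be done before Audit — holds.
Draft depends on Integrate — holds.
Handover is blocked on Build — holds.
Audit is blocked on Integrate — holds.
Draft and Handover are bundled into one week — holds.
Handover is blocked on Deploy — holds.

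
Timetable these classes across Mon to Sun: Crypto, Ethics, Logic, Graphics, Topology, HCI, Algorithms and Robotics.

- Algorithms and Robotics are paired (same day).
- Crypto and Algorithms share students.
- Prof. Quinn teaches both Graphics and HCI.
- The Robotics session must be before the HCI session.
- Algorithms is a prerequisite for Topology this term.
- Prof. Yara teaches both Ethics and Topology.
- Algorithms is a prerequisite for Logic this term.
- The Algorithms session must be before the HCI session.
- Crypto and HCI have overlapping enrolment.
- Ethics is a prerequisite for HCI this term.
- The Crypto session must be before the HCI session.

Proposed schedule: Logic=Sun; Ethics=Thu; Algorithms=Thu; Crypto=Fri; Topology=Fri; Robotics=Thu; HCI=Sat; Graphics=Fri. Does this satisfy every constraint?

Valid

Prof. Quinn teaches both Graphics and HCI — holds.
The Crypto session must be before the HCI session — holds.
The Algorithms session must be before the HCI session — holds.
The Robotics session must be before the HCI session — holds.
Crypto and HCI have overlapping enrolment — holds.
Ethics is a prerequisite for HCI this term — holds.
Algorithms and Robotics are paired (same day) — holds.
Prof. Yara teaches both Ethics and Topology — holds.
Algorithms is a prerequisite for Topology this term — holds.
Algorithms is a prerequisite for Logic this term — holds.
Crypto and Algorithms share students — holds.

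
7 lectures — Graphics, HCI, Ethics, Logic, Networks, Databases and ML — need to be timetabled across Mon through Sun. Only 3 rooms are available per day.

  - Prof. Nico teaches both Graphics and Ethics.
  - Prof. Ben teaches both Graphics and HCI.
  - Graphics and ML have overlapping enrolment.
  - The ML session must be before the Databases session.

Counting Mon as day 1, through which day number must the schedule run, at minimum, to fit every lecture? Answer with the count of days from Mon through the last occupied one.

The precedence chain requires at least 2 distinct days.
With at most 3 per day and 7 lectures, at least 3 days are needed.
3 works (last occupied day: Wed): for example Networks -> Wed; Ethics -> Mon; ML -> Mon; HCI -> Mon; Databases -> Tue; Graphics -> Tue; Logic -> Tue.

3 days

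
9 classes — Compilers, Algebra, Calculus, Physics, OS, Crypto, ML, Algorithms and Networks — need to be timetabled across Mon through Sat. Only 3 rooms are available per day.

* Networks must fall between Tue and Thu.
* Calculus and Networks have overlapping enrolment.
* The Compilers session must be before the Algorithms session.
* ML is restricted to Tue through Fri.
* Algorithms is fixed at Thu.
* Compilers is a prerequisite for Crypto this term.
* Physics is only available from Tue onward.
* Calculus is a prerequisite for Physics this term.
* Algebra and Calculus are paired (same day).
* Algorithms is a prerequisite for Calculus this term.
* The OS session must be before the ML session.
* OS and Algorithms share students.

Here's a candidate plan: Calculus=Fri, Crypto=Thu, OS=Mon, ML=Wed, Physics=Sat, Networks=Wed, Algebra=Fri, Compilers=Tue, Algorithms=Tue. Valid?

No — it violates: Algorithms is fixed at Thu

The OS session must be before the ML session — holds.
ML is restricted to Tue through Fri — holds.
Networks must fall between Tue and Thu — holds.
Only 3 rooms are available per day — holds.
The Compilers session must be before the Algorithms session — violated.
Calculus and Networks have overlapping enrolment — holds.
Algebra and Calculus are paired (same day) — holds.
Calculus is a prerequisite for Physics this term — holds.
Algorithms is fixed at Thu — violated.
Algorithms is a prerequisite for Calculus this term — holds.
Compilers is a prerequisite for Crypto this term — holds.
Physics is only available from Tue onward — holds.
OS and Algorithms share students — holds.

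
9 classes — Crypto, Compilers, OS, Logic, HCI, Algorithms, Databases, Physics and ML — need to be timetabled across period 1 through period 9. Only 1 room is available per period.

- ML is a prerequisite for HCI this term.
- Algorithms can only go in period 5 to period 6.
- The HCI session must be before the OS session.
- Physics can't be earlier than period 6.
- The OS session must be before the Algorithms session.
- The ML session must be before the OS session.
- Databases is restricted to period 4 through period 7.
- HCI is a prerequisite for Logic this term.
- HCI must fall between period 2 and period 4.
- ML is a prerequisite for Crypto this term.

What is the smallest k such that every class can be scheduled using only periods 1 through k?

The precedence chain requires at least 4 distinct periods.
With at most 1 per period and 9 classes, at least 9 periods are needed.
Physics can't be placed before period 6, so the schedule must run through at least period 6.
9 works (last occupied period: period 9): for example OS=period 3, Algorithms=period 5, HCI=period 2, Physics=period 6, ML=period 1, Compilers=period 9, Logic=period 8, Crypto=period 7, Databases=period 4.

9 periods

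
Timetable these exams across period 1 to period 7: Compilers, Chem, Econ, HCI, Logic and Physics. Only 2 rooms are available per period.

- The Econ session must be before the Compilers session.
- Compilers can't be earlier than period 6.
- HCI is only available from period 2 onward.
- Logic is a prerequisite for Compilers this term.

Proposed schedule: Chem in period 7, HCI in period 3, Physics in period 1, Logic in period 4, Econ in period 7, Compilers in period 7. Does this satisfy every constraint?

No — it violates: Only 2 rooms are available per period

Compilers can't be earlier than period 6 — holds.
HCI is only available from period 2 onward — holds.
Logic is a prerequisite for Compilers this term — holds.
Only 2 rooms are available per period — violated.
The Econ session must be before the Compilers session — violated.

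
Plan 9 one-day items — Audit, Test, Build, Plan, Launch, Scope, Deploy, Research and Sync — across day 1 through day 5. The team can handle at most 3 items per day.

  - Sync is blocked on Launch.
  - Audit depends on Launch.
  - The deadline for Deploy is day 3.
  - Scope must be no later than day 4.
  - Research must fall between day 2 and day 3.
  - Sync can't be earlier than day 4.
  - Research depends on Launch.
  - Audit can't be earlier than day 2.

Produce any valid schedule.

Deploy -> day 1; Scope -> day 1; Test -> day 2; Launch -> day 1; Build -> day 3; Audit -> day 2; Research -> day 2; Plan -> day 3; Sync -> day 4

Checking: Launch(day 1) before Research(day 2); Launch(day 1) before Audit(day 2); Launch(day 1) before Sync(day 4); Scope=day 1 in [day 1,day 4]; Audit=day 2 in [day 2,day 5]; Research=day 2 in [day 2,day 3]; Deploy=day 1 in [day 1,day 3]; Sync=day 4 in [day 4,day 5]; max 3 per day (cap 3).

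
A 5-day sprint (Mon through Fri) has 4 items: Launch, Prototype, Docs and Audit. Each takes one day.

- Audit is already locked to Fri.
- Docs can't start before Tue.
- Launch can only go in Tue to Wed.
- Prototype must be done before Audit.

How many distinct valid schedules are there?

Splitting on Launch: it can be Tue (16), Wed (16). Listing each branch's schedules as (Prototype, Docs, Audit):
Launch=Tue: (Mon,Tue,Fri) (Mon,Wed,Fri) (Mon,Thu,Fri) (Mon,Fri,Fri) (Tue,Tue,Fri) (Tue,Wed,Fri) (Tue,Thu,Fri) (Tue,Fri,Fri) (Wed,Tue,Fri) (Wed,Wed,Fri) (Wed,Thu,Fri) (Wed,Fri,Fri) (Thu,Tue,Fri) (Thu,Wed,Fri) (Thu,Thu,Fri) (Thu,Fri,Fri) — 16.
Launch=Wed: (Mon,Tue,Fri) (Mon,Wed,Fri) (Mon,Thu,Fri) (Mon,Fri,Fri) (Tue,Tue,Fri) (Tue,Wed,Fri) (Tue,Thu,Fri) (Tue,Fri,Fri) (Wed,Tue,Fri) (Wed,Wed,Fri) (Wed,Thu,Fri) (Wed,Fri,Fri) (Thu,Tue,Fri) (Thu,Wed,Fri) (Thu,Thu,Fri) (Thu,Fri,Fri) — 16.
Summing: 16 + 16 = 32.

32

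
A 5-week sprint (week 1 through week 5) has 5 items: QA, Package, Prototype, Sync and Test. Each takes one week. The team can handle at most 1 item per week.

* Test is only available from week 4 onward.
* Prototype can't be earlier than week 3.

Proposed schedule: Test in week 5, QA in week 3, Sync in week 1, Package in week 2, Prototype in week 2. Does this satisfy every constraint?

Prototype can't be earlier than week 3 — violated.
The team can handle at most 1 item per week — violated.
Test is only available from week 4 onward — holds.

No — it violates: Prototype can't be earlier than week 3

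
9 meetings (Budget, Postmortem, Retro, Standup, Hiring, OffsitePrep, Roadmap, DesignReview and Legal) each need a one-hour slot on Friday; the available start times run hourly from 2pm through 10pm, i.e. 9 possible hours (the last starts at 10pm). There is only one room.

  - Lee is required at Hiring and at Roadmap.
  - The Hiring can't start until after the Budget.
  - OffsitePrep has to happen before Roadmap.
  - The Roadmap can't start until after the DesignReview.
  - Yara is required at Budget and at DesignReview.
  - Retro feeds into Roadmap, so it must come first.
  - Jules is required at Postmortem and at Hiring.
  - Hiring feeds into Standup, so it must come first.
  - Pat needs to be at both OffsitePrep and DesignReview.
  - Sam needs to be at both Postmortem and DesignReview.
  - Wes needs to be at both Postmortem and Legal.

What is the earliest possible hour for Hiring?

Precedence pushes Hiring to at least 3pm; downstream work caps Hiring at 9pm.
Hiring at 3pm is achievable: OffsitePrep=5pm; Postmortem=9pm; DesignReview=6pm; Roadmap=7pm; Budget=2pm; Retro=4pm; Hiring=3pm; Standup=8pm; Legal=10pm.

3pm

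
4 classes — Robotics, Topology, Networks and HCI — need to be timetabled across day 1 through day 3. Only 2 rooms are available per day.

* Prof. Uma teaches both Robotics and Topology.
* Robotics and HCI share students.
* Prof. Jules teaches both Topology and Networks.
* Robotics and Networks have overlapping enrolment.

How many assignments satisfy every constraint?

Splitting on Robotics: it can be day 1 (4), day 2 (4), day 3 (4). Listing each branch's schedules as (Topology, Networks, HCI) by day number:
Robotics=day 1: (2,3,2) (2,3,3) (3,2,2) (3,2,3) — 4.
Robotics=day 2: (1,3,1) (1,3,3) (3,1,1) (3,1,3) — 4.
Robotics=day 3: (1,2,1) (1,2,2) (2,1,1) (2,1,2) — 4.
Summing: 4 + 4 + 4 = 12.

12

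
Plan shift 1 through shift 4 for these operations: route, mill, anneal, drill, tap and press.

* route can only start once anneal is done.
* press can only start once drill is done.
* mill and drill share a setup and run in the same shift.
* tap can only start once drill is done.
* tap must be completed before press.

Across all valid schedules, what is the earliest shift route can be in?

Precedence pushes route to at least shift 2.
route at shift 2 is achievable: tap in shift 2; drill in shift 1; mill in shift 1; press in shift 3; anneal in shift 1; route in shift 2.

shift 2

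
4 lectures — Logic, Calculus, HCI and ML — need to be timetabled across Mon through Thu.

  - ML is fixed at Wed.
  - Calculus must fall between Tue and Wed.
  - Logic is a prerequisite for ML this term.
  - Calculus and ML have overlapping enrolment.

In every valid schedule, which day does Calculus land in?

Tue

Calculus's window is Tue–Wed.
ML is fixed at Wed, and Calculus can't share a day with ML.
So Calculus must be Tue.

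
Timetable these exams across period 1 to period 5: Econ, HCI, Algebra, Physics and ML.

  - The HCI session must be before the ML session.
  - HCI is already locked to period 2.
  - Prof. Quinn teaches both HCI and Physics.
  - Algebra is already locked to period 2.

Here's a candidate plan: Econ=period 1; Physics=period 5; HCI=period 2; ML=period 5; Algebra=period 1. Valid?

Prof. Quinn teaches both HCI and Physics — holds.
Algebra is already locked to period 2 — violated.
HCI is already locked to period 2 — holds.
The HCI session must be before the ML session — holds.

Invalid. Algebra is already locked to period 2.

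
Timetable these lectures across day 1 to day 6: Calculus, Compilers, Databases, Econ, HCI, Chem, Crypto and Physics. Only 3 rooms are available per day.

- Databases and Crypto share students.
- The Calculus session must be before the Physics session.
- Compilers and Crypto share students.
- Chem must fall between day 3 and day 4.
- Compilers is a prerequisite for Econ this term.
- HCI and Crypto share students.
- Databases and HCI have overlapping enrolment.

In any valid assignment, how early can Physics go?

Precedence pushes Physics to at least day 2.
Physics at day 2 is achievable: HCI=day 2, Calculus=day 1, Econ=day 2, Compilers=day 1, Databases=day 1, Physics=day 2, Crypto=day 3, Chem=day 3.

day 2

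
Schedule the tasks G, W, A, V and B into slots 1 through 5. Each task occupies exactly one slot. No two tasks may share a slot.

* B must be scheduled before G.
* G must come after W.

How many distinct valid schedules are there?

40

Splitting on G: it can be 3 (4), 4 (12), 5 (24). Listing each branch's schedules as (W, A, V, B):
G=3: (1,4,5,2) (1,5,4,2) (2,4,5,1) (2,5,4,1) — 4.
G=4: (1,2,5,3) (1,3,5,2) (1,5,2,3) (1,5,3,2) (2,1,5,3) (2,3,5,1) (2,5,1,3) (2,5,3,1) (3,1,5,2) (3,2,5,1) (3,5,1,2) (3,5,2,1) — 12.
G=5: (1,2,3,4) (1,2,4,3) (1,3,2,4) (1,3,4,2) (1,4,2,3) (1,4,3,2) (2,1,3,4) (2,1,4,3) (2,3,1,4) (2,3,4,1) (2,4,1,3) (2,4,3,1) (3,1,2,4) (3,1,4,2) (3,2,1,4) (3,2,4,1) (3,4,1,2) (3,4,2,1) (4,1,2,3) (4,1,3,2) (4,2,1,3) (4,2,3,1) (4,3,1,2) (4,3,2,1) — 24.
Summing: 4 + 12 + 24 = 40.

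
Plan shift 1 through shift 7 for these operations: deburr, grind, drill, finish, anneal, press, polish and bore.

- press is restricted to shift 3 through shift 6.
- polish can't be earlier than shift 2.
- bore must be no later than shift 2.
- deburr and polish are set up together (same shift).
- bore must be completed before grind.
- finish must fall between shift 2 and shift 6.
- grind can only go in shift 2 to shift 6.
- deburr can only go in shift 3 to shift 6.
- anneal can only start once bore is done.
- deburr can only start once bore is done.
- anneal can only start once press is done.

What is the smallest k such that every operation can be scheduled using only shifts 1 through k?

4 shifts

The precedence chain requires at least 2 distinct shifts.
Propagating the time windows through the other constraints, anneal can't land before shift 4, so the schedule must run through at least shift 4.
4 works (last occupied shift: shift 4): for example drill=shift 1, finish=shift 2, polish=shift 3, bore=shift 1, anneal=shift 4, press=shift 3, grind=shift 2, deburr=shift 3.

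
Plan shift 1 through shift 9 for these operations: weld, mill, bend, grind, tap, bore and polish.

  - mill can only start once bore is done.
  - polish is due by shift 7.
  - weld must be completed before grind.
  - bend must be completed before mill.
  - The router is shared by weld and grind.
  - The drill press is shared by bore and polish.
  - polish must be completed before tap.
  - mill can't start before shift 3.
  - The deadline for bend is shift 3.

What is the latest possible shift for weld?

Downstream work caps weld at shift 8.
weld at shift 8 is achievable: grind in shift 9, bore in shift 2, bend in shift 1, tap in shift 2, weld in shift 8, polish in shift 1, mill in shift 3.

shift 8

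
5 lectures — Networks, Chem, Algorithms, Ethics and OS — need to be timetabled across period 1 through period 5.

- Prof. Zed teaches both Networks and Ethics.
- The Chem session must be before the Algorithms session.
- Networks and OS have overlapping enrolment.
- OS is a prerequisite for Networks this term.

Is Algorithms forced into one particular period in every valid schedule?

Algorithms can be period 2 (e.g. Networks -> period 2; Chem -> period 1; Algorithms -> period 2; Ethics -> period 1; OS -> period 1) or period 3 (e.g. OS -> period 1; Ethics -> period 1; Algorithms -> period 3; Networks -> period 2; Chem -> period 1).

No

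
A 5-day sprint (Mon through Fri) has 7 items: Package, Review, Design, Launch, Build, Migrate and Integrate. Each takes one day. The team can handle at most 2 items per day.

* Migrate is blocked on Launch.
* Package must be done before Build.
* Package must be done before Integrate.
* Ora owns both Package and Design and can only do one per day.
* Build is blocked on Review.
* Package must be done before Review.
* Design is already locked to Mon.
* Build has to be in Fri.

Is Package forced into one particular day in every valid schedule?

No

Package can be Tue (e.g. Design=Mon, Package=Tue, Review=Wed, Integrate=Wed, Migrate=Tue, Build=Fri, Launch=Mon) or Wed (e.g. Design=Mon; Package=Wed; Migrate=Tue; Launch=Mon; Build=Fri; Integrate=Thu; Review=Thu).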